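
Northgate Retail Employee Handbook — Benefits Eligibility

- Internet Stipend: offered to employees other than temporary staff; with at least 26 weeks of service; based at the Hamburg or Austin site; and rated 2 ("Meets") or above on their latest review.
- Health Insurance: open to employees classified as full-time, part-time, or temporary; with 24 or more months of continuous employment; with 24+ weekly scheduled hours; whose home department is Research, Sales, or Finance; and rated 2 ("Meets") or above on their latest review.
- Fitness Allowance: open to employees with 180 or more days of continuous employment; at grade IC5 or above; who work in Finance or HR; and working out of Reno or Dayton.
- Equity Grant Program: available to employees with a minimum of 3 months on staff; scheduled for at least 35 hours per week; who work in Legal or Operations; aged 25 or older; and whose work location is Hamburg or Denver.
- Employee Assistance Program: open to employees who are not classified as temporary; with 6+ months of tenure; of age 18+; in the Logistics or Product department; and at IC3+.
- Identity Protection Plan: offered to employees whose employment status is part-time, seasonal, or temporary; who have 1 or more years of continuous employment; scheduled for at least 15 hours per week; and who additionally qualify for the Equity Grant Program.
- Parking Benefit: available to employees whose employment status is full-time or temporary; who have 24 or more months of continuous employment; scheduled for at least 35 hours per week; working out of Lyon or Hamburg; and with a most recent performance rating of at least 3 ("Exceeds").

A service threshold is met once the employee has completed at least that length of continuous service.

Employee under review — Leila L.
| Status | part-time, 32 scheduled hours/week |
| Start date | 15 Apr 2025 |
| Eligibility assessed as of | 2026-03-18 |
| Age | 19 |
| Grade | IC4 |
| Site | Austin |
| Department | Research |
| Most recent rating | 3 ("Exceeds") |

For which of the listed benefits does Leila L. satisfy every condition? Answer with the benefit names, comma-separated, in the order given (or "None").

Internet Stipend

Service from 15 Apr 2025 to 2026-03-18: 337 days.
Internet Stipend — status part-time ✓ (not excluded); service 337 days ≥ 26 weeks (≈182 days) ✓; site Austin ✓; rating 3 ≥ 2 ✓ → eligible.
Health Insurance — status part-time ✓; service 337 days < 24 months (≈720 days) ✗ → not eligible.
Fitness Allowance — service 337 days ≥ 180 days ✓; grade IC4 < IC5 ✗ → not eligible.
Equity Grant Program — service 337 days ≥ 3 months (≈90 days) ✓; 32 hrs/wk < 35 ✗ → not eligible.
Employee Assistance Program — status part-time ✓ (not excluded); service 337 days ≥ 6 months (≈180 days) ✓; age 19 ≥ 18 ✓; dept Research ✗ → not eligible.
Identity Protection Plan — status part-time ✓; service 337 days < 1 year (≈365 days) ✗ → not eligible.
Parking Benefit — status part-time ✗ (requires full-time or temporary) → not eligible.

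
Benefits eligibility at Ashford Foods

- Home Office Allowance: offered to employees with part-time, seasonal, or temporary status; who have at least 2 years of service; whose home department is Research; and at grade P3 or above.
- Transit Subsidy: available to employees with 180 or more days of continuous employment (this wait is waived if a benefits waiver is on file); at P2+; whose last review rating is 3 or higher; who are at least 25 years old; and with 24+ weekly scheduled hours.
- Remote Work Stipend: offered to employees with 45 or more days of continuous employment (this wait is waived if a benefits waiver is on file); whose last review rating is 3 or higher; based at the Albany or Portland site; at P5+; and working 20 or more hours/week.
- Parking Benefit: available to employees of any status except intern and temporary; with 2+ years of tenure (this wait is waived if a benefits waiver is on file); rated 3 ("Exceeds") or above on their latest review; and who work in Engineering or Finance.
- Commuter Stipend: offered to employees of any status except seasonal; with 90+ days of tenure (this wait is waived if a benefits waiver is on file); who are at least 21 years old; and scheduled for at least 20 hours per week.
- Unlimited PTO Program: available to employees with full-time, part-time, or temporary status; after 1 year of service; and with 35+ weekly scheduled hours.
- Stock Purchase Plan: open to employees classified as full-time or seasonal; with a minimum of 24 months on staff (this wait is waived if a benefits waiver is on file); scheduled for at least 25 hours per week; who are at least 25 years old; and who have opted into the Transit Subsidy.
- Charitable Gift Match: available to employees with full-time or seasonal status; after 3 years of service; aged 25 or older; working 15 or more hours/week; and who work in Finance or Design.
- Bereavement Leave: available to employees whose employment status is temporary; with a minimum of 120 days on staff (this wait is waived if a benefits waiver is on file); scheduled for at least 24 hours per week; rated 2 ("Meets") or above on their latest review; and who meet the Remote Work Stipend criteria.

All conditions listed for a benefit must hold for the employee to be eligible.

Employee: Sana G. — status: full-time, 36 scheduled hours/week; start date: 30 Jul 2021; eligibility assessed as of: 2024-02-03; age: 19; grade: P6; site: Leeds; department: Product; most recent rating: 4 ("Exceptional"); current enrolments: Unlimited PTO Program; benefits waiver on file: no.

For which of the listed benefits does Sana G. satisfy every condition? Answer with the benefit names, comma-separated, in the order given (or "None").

Unlimited PTO Program

Service from 30 Jul 2021 to 2024-02-03: 918 days.
Home Office Allowance — status full-time ✗ (requires part-time, seasonal, or temporary) → not eligible.
Transit Subsidy — no waiver, service 918 days ≥ 180 days ✓; grade P6 ≥ P2 ✓; rating 4 ≥ 3 ✓; age 19 < 25 ✗ → not eligible.
Remote Work Stipend — no waiver, service 918 days ≥ 45 days ✓; rating 4 ≥ 3 ✓; site Leeds ✗ (not Albany or Portland) → not eligible.
Parking Benefit — status full-time ✓ (not excluded); no waiver, service 918 days ≥ 2 years (≈730 days) ✓; rating 4 ≥ 3 ✓; dept Product ✗ → not eligible.
Commuter Stipend — status full-time ✓ (not excluded); no waiver, service 918 days ≥ 90 days ✓; age 19 < 21 ✗ → not eligible.
Unlimited PTO Program — status full-time ✓; service 918 days ≥ 1 year (≈365 days) ✓; 36 hrs/wk ≥ 35 ✓ → eligible.
Stock Purchase Plan — status full-time ✓; no waiver, service 918 days ≥ 24 months (≈720 days) ✓; 36 hrs/wk ≥ 25 ✓; age 19 < 25 ✗ → not eligible.
Charitable Gift Match — status full-time ✓; service 918 days < 3 years (≈1095 days) ✗ → not eligible.
Bereavement Leave — status full-time ✗ (requires temporary) → not eligible.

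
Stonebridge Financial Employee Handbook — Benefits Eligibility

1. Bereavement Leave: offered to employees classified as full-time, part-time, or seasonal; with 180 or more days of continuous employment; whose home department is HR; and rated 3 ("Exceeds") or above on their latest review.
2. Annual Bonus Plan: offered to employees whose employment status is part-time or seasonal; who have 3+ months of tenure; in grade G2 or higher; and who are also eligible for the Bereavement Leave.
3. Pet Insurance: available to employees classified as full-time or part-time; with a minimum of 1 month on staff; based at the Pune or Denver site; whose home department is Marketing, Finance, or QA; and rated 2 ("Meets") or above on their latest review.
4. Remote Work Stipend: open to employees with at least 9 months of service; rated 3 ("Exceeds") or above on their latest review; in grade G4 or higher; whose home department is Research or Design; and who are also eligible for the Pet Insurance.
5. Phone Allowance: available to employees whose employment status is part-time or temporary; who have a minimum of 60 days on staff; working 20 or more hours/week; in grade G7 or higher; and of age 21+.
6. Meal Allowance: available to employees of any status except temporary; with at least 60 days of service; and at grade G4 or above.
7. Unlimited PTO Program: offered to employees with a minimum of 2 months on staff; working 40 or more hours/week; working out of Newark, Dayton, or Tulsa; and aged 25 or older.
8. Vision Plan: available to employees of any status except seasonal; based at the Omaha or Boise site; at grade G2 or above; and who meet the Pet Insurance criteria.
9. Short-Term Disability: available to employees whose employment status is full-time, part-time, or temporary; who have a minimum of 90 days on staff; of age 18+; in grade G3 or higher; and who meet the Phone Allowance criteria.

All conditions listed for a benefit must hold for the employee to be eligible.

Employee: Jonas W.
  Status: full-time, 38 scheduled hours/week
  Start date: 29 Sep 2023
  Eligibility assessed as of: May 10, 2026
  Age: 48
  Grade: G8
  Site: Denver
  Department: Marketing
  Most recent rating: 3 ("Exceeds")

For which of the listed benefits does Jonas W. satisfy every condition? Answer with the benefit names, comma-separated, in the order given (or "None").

Pet Insurance, Meal Allowance

Service from 29 Sep 2023 to May 10, 2026: 954 days.
Bereavement Leave — status full-time ✓; service 954 days ≥ 180 days ✓; dept Marketing ✗ → not eligible.
Annual Bonus Plan — status full-time ✗ (requires part-time or seasonal) → not eligible.
Pet Insurance — status full-time ✓; service 954 days ≥ 1 month (≈30 days) ✓; site Denver ✓; dept Marketing ✓; rating 3 ≥ 2 ✓ → eligible.
Remote Work Stipend — service 954 days ≥ 9 months (≈270 days) ✓; rating 3 ≥ 3 ✓; grade G8 ≥ G4 ✓; dept Marketing ✗ → not eligible.
Phone Allowance — status full-time ✗ (requires part-time or temporary) → not eligible.
Meal Allowance — status full-time ✓ (not excluded); service 954 days ≥ 60 days ✓; grade G8 ≥ G4 ✓ → eligible.
Unlimited PTO Program — service 954 days ≥ 2 months (≈60 days) ✓; 38 hrs/wk < 40 ✗ → not eligible.
Vision Plan — status full-time ✓ (not excluded); site Denver ✗ (not Omaha or Boise) → not eligible.
Short-Term Disability — status full-time ✓; service 954 days ≥ 90 days ✓; age 48 ≥ 18 ✓; grade G8 ≥ G3 ✓; not eligible for Phone Allowance ✗ → not eligible.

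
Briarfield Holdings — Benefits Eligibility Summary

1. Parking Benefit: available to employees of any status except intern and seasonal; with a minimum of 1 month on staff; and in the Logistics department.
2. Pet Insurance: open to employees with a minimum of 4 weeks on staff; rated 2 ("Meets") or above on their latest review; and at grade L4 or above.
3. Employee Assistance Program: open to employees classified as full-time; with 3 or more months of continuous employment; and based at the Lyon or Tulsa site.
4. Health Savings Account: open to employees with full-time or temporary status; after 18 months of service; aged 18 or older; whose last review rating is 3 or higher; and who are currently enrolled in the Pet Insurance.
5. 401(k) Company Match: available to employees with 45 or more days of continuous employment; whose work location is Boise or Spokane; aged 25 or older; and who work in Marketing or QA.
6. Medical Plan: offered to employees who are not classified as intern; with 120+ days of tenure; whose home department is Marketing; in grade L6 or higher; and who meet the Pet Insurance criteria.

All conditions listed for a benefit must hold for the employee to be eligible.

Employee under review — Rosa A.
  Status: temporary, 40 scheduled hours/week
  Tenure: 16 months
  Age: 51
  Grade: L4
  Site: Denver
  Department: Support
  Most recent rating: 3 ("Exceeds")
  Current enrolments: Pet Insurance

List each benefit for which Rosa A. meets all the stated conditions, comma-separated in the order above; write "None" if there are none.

Parking Benefit — status temporary ✓ (not excluded); service 16 months ≥ 1 month ✓; dept Support ✗ → not eligible.
Pet Insurance — service 16 months ≥ 4 weeks (≈28 days) ✓; rating 3 ≥ 2 ✓; grade L4 ≥ L4 ✓ → eligible.
Employee Assistance Program — status temporary ✗ (requires full-time) → not eligible.
Health Savings Account — status temporary ✓; service 16 months < 18 months ✗ → not eligible.
401(k) Company Match — service 16 months ≥ 45 days ✓; site Denver ✗ (not Boise or Spokane) → not eligible.
Medical Plan — status temporary ✓ (not excluded); service 16 months ≥ 120 days ✓; dept Support ✗ → not eligible.

Pet Insurance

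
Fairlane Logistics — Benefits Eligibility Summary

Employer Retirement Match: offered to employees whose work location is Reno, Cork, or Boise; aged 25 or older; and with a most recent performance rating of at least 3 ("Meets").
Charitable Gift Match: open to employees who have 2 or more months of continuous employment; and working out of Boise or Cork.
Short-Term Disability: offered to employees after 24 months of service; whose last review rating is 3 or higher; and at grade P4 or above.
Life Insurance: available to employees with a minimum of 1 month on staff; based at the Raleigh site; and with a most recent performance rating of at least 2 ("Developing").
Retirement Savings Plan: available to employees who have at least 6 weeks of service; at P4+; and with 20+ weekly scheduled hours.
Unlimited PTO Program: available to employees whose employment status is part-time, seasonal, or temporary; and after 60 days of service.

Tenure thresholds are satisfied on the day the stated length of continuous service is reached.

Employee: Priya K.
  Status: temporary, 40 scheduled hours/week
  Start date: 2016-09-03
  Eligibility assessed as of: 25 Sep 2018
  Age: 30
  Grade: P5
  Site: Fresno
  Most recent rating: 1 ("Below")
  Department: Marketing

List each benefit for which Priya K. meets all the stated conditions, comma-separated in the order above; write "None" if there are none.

Service from 2016-09-03 to 25 Sep 2018: 752 days.
Employer Retirement Match — site Fresno ✗ (not Reno, Cork, or Boise) → not eligible.
Charitable Gift Match — service 752 days ≥ 2 months (≈60 days) ✓; site Fresno ✗ (not Boise or Cork) → not eligible.
Short-Term Disability — service 752 days ≥ 24 months (≈720 days) ✓; rating 1 < 3 ✗ → not eligible.
Life Insurance — service 752 days ≥ 1 month (≈30 days) ✓; site Fresno ✗ (not Raleigh) → not eligible.
Retirement Savings Plan — service 752 days ≥ 6 weeks (≈42 days) ✓; grade P5 ≥ P4 ✓; 40 hrs/wk ≥ 20 ✓ → eligible.
Unlimited PTO Program — status temporary ✓; service 752 days ≥ 60 days ✓ → eligible.

Retirement Savings Plan, Unlimited PTO Program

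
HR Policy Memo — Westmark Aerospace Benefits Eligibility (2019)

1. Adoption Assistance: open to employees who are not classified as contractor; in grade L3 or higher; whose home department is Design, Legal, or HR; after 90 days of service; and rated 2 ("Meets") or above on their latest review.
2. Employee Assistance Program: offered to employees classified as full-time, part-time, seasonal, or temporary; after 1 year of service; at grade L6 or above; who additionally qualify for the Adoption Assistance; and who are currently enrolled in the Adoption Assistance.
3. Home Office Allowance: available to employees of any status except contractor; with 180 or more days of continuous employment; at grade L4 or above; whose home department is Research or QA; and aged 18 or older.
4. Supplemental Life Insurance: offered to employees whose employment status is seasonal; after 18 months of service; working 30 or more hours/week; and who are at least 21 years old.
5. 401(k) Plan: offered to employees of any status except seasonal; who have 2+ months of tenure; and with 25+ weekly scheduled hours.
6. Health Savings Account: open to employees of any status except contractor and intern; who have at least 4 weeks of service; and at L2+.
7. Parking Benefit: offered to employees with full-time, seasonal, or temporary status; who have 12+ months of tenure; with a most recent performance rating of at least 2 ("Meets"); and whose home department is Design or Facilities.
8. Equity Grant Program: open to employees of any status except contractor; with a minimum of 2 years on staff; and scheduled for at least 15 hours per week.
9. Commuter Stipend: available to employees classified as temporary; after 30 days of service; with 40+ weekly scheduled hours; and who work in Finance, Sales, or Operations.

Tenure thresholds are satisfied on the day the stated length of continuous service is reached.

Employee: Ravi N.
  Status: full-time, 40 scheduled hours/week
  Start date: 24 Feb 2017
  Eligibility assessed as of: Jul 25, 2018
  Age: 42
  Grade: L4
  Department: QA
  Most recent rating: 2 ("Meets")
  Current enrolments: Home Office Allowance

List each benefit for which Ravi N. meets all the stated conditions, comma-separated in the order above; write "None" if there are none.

Home Office Allowance, 401(k) Plan, Health Savings Account

Service from 24 Feb 2017 to Jul 25, 2018: 516 days.
Adoption Assistance — status full-time ✓ (not excluded); grade L4 ≥ L3 ✓; dept QA ✗ → not eligible.
Employee Assistance Program — status full-time ✓; service 516 days ≥ 1 year (≈365 days) ✓; grade L4 < L6 ✗ → not eligible.
Home Office Allowance — status full-time ✓ (not excluded); service 516 days ≥ 180 days ✓; grade L4 ≥ L4 ✓; dept QA ✓; age 42 ≥ 18 ✓ → eligible.
Supplemental Life Insurance — status full-time ✗ (requires seasonal) → not eligible.
401(k) Plan — status full-time ✓ (not excluded); service 516 days ≥ 2 months (≈60 days) ✓; 40 hrs/wk ≥ 25 ✓ → eligible.
Health Savings Account — status full-time ✓ (not excluded); service 516 days ≥ 4 weeks (≈28 days) ✓; grade L4 ≥ L2 ✓ → eligible.
Parking Benefit — status full-time ✓; service 516 days ≥ 12 months (≈360 days) ✓; rating 2 ≥ 2 ✓; dept QA ✗ → not eligible.
Equity Grant Program — status full-time ✓ (not excluded); service 516 days < 2 years (≈730 days) ✗ → not eligible.
Commuter Stipend — status full-time ✗ (requires temporary) → not eligible.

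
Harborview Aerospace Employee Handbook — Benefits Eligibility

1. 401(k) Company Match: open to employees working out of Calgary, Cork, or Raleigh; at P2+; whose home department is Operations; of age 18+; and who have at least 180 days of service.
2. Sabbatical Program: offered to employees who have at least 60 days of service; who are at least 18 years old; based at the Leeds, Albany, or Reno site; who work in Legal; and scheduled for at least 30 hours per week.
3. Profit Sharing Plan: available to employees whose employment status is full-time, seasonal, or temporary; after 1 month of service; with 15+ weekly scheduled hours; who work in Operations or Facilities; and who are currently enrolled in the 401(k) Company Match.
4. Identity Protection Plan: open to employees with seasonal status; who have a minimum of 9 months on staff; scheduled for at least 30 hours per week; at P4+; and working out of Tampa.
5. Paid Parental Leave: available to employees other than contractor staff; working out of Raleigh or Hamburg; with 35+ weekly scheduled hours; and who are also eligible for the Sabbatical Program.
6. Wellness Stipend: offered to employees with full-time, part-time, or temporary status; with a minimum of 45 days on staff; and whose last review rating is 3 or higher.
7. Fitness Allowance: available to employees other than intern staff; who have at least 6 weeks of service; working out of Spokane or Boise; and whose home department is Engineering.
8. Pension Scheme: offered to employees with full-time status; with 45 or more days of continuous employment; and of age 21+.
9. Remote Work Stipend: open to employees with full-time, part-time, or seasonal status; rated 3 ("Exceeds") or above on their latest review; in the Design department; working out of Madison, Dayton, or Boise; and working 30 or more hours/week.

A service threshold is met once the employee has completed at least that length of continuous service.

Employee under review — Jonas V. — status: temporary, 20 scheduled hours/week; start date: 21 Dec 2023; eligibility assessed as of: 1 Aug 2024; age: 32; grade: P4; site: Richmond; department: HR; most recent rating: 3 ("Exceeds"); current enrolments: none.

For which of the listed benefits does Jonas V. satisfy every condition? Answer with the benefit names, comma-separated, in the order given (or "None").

Wellness Stipend

Service from 21 Dec 2023 to 1 Aug 2024: 224 days.
401(k) Company Match — site Richmond ✗ (not Calgary, Cork, or Raleigh) → not eligible.
Sabbatical Program — service 224 days ≥ 60 days ✓; age 32 ≥ 18 ✓; site Richmond ✗ (not Leeds, Albany, or Reno) → not eligible.
Profit Sharing Plan — status temporary ✓; service 224 days ≥ 1 month (≈30 days) ✓; 20 hrs/wk ≥ 15 ✓; dept HR ✗ → not eligible.
Identity Protection Plan — status temporary ✗ (requires seasonal) → not eligible.
Paid Parental Leave — status temporary ✓ (not excluded); site Richmond ✗ (not Raleigh or Hamburg) → not eligible.
Wellness Stipend — status temporary ✓; service 224 days ≥ 45 days ✓; rating 3 ≥ 3 ✓ → eligible.
Fitness Allowance — status temporary ✓ (not excluded); service 224 days ≥ 6 weeks (≈42 days) ✓; site Richmond ✗ (not Spokane or Boise) → not eligible.
Pension Scheme — status temporary ✗ (requires full-time) → not eligible.
Remote Work Stipend — status temporary ✗ (requires full-time, part-time, or seasonal) → not eligible.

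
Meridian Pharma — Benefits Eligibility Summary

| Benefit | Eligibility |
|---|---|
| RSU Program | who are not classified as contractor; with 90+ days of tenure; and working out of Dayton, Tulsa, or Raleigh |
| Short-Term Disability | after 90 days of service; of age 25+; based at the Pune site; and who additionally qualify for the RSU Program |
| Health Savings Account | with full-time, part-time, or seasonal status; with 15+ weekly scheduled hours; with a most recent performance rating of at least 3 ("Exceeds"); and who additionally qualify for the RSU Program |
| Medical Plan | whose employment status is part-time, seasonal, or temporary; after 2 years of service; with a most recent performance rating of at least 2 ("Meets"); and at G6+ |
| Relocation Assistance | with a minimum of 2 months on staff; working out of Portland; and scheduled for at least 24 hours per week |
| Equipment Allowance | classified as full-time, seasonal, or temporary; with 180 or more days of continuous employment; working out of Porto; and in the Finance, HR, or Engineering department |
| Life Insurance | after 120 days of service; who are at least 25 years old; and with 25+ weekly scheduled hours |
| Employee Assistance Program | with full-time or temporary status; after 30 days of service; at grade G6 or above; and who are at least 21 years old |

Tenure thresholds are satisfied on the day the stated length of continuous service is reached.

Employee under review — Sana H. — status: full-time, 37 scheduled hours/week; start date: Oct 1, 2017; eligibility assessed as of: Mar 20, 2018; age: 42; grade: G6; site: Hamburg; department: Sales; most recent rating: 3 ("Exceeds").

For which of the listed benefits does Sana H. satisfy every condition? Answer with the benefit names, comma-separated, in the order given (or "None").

Life Insurance, Employee Assistance Program

Service from Oct 1, 2017 to Mar 20, 2018: 170 days.
RSU Program — status full-time ✓ (not excluded); service 170 days ≥ 90 days ✓; site Hamburg ✗ (not Dayton, Tulsa, or Raleigh) → not eligible.
Short-Term Disability — service 170 days ≥ 90 days ✓; age 42 ≥ 25 ✓; site Hamburg ✗ (not Pune) → not eligible.
Health Savings Account — status full-time ✓; 37 hrs/wk ≥ 15 ✓; rating 3 ≥ 3 ✓; not eligible for RSU Program ✗ → not eligible.
Medical Plan — status full-time ✗ (requires part-time, seasonal, or temporary) → not eligible.
Relocation Assistance — service 170 days ≥ 2 months (≈60 days) ✓; site Hamburg ✗ (not Portland) → not eligible.
Equipment Allowance — status full-time ✓; service 170 days < 180 days ✗ → not eligible.
Life Insurance — service 170 days ≥ 120 days ✓; age 42 ≥ 25 ✓; 37 hrs/wk ≥ 25 ✓ → eligible.
Employee Assistance Program — status full-time ✓; service 170 days ≥ 30 days ✓; grade G6 ≥ G6 ✓; age 42 ≥ 21 ✓ → eligible.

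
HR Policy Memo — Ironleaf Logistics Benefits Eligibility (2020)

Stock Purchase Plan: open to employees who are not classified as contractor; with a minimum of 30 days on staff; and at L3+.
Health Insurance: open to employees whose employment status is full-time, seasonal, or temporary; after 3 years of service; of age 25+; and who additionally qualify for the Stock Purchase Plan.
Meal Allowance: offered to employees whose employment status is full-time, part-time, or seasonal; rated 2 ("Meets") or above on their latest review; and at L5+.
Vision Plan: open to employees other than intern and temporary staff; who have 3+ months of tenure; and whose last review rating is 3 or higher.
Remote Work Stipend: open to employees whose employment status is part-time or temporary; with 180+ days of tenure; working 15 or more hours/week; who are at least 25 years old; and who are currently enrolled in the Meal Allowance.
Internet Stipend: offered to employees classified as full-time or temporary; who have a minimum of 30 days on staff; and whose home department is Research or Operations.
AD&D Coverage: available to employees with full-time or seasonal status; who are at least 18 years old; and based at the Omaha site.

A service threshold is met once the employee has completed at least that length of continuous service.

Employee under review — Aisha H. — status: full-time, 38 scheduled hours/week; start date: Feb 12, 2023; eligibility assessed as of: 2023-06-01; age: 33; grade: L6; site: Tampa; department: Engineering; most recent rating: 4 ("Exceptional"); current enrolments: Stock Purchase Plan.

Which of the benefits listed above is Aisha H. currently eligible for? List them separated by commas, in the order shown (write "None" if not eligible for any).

Service from Feb 12, 2023 to 2023-06-01: 109 days.
Stock Purchase Plan — status full-time ✓ (not excluded); service 109 days ≥ 30 days ✓; grade L6 ≥ L3 ✓ → eligible.
Health Insurance — status full-time ✓; service 109 days < 3 years (≈1095 days) ✗ → not eligible.
Meal Allowance — status full-time ✓; rating 4 ≥ 2 ✓; grade L6 ≥ L5 ✓ → eligible.
Vision Plan — status full-time ✓ (not excluded); service 109 days ≥ 3 months (≈90 days) ✓; rating 4 ≥ 3 ✓ → eligible.
Remote Work Stipend — status full-time ✗ (requires part-time or temporary) → not eligible.
Internet Stipend — status full-time ✓; service 109 days ≥ 30 days ✓; dept Engineering ✗ → not eligible.
AD&D Coverage — status full-time ✓; age 33 ≥ 18 ✓; site Tampa ✗ (not Omaha) → not eligible.

Stock Purchase Plan, Meal Allowance, Vision Plan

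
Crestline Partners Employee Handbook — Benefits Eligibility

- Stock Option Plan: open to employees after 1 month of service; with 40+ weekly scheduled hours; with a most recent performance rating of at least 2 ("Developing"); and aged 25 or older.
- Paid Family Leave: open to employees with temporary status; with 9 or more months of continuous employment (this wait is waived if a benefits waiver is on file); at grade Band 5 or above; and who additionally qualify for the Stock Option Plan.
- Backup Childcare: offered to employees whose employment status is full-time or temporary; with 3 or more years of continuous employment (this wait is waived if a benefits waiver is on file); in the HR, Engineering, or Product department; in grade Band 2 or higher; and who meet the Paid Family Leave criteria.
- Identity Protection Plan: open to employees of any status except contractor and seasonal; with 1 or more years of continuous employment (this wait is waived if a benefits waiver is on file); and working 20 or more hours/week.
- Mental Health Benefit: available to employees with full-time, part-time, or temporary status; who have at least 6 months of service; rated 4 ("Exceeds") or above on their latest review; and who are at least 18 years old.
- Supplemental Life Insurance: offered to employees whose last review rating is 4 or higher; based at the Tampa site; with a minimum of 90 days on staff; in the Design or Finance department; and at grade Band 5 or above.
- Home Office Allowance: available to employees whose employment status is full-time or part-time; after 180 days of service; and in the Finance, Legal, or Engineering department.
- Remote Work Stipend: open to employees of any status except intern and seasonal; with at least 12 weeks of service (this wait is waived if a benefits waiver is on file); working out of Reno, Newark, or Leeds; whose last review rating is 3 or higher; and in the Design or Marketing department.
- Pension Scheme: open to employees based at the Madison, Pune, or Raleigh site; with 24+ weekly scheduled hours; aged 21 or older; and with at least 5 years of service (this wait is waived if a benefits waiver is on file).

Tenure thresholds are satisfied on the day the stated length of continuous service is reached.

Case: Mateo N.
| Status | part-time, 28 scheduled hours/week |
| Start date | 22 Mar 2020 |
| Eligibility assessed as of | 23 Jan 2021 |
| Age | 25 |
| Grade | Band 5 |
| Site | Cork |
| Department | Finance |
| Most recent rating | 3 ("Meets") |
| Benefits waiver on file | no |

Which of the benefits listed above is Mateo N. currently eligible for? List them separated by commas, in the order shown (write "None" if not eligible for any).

Home Office Allowance

Service from 22 Mar 2020 to 23 Jan 2021: 307 days.
Stock Option Plan — service 307 days ≥ 1 month (≈30 days) ✓; 28 hrs/wk < 40 ✗ → not eligible.
Paid Family Leave — status part-time ✗ (requires temporary) → not eligible.
Backup Childcare — status part-time ✗ (requires full-time or temporary) → not eligible.
Identity Protection Plan — status part-time ✓ (not excluded); no waiver, service 307 days < 1 year (≈365 days) ✗ → not eligible.
Mental Health Benefit — status part-time ✓; service 307 days ≥ 6 months (≈180 days) ✓; rating 3 < 4 ✗ → not eligible.
Supplemental Life Insurance — rating 3 < 4 ✗ → not eligible.
Home Office Allowance — status part-time ✓; service 307 days ≥ 180 days ✓; dept Finance ✓ → eligible.
Remote Work Stipend — status part-time ✓ (not excluded); no waiver, service 307 days ≥ 12 weeks (≈84 days) ✓; site Cork ✗ (not Reno, Newark, or Leeds) → not eligible.
Pension Scheme — site Cork ✗ (not Madison, Pune, or Raleigh) → not eligible.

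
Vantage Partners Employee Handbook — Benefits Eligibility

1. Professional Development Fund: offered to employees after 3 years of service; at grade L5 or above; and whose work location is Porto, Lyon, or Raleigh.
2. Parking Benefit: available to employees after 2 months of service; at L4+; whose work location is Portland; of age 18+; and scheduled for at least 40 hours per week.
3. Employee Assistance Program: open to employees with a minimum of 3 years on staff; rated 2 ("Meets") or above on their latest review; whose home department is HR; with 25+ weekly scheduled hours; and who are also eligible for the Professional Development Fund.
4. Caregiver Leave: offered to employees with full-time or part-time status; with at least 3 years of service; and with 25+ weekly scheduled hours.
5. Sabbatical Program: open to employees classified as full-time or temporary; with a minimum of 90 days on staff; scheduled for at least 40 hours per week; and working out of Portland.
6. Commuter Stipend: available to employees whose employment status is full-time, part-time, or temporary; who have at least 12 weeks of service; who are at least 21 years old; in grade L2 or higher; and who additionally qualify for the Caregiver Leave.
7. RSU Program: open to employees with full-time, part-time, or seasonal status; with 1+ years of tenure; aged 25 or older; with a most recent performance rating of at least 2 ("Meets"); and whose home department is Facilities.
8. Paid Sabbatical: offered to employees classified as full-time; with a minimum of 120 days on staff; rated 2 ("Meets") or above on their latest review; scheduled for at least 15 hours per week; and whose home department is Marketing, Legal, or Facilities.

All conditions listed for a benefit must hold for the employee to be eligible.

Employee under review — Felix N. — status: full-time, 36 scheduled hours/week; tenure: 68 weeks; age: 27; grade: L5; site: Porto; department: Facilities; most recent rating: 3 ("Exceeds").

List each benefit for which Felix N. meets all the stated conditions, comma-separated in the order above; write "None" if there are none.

RSU Program, Paid Sabbatical

Professional Development Fund — service 68 weeks < 3 years (≈1095 days) ✗ → not eligible.
Parking Benefit — service 68 weeks ≥ 2 months (≈60 days) ✓; grade L5 ≥ L4 ✓; site Porto ✗ (not Portland) → not eligible.
Employee Assistance Program — service 68 weeks < 3 years (≈1095 days) ✗ → not eligible.
Caregiver Leave — status full-time ✓; service 68 weeks < 3 years (≈1095 days) ✗ → not eligible.
Sabbatical Program — status full-time ✓; service 68 weeks ≥ 90 days ✓; 36 hrs/wk < 40 ✗ → not eligible.
Commuter Stipend — status full-time ✓; service 68 weeks ≥ 12 weeks ✓; age 27 ≥ 21 ✓; grade L5 ≥ L2 ✓; not eligible for Caregiver Leave ✗ → not eligible.
RSU Program — status full-time ✓; service 68 weeks ≥ 1 year (≈365 days) ✓; age 27 ≥ 25 ✓; rating 3 ≥ 2 ✓; dept Facilities ✓ → eligible.
Paid Sabbatical — status full-time ✓; service 68 weeks ≥ 120 days ✓; rating 3 ≥ 2 ✓; 36 hrs/wk ≥ 15 ✓; dept Facilities ✓ → eligible.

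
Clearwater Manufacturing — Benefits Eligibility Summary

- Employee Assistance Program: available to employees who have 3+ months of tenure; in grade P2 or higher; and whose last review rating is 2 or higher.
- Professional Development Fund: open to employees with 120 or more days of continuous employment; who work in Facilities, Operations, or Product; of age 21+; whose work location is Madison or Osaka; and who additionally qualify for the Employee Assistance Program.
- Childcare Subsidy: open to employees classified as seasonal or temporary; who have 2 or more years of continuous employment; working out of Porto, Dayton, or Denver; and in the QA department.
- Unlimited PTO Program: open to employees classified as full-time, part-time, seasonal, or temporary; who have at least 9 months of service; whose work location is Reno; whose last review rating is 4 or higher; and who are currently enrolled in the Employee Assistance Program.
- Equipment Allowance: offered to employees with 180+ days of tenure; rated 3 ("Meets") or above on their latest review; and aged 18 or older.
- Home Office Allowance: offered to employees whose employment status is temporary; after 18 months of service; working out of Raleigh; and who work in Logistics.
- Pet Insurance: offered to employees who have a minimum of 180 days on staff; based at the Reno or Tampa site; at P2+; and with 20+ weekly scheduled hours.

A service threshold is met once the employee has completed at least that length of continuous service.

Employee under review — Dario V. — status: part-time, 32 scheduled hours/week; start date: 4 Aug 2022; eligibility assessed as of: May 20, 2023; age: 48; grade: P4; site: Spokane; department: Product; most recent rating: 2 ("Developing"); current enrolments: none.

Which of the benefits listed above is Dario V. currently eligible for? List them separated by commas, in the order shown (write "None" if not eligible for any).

Service from 4 Aug 2022 to May 20, 2023: 289 days.
Employee Assistance Program — service 289 days ≥ 3 months (≈90 days) ✓; grade P4 ≥ P2 ✓; rating 2 ≥ 2 ✓ → eligible.
Professional Development Fund — service 289 days ≥ 120 days ✓; dept Product ✓; age 48 ≥ 21 ✓; site Spokane ✗ (not Madison or Osaka) → not eligible.
Childcare Subsidy — status part-time ✗ (requires seasonal or temporary) → not eligible.
Unlimited PTO Program — status part-time ✓; service 289 days ≥ 9 months (≈270 days) ✓; site Spokane ✗ (not Reno) → not eligible.
Equipment Allowance — service 289 days ≥ 180 days ✓; rating 2 < 3 ✗ → not eligible.
Home Office Allowance — status part-time ✗ (requires temporary) → not eligible.
Pet Insurance — service 289 days ≥ 180 days ✓; site Spokane ✗ (not Reno or Tampa) → not eligible.

Employee Assistance Program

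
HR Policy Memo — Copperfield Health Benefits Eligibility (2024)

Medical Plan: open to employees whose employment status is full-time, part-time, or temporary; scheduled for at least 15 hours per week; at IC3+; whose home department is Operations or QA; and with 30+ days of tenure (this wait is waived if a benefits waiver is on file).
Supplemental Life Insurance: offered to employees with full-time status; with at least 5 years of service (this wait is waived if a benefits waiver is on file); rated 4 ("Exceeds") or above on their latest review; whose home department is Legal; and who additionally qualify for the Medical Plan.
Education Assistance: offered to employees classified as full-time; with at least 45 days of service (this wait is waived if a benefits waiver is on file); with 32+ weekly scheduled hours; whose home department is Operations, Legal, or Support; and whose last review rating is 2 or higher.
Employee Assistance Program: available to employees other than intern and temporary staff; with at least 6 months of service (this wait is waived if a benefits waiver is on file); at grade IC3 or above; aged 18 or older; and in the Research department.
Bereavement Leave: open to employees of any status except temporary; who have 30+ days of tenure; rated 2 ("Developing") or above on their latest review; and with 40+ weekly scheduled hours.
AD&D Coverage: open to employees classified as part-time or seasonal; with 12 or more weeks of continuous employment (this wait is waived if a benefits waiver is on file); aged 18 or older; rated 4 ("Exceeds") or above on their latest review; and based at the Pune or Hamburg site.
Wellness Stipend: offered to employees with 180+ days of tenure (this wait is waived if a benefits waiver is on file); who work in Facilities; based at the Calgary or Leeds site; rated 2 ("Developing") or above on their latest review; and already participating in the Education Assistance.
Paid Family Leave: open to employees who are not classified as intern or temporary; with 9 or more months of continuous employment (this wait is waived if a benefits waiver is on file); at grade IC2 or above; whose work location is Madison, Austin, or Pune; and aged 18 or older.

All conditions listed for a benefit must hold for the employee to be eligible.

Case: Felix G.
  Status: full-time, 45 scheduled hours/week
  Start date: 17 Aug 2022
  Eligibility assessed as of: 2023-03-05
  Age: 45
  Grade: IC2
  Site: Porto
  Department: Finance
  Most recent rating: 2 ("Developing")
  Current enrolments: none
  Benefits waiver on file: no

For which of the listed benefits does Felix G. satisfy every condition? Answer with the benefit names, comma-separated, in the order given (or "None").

Service from 17 Aug 2022 to 2023-03-05: 200 days.
Medical Plan — status full-time ✓; 45 hrs/wk ≥ 15 ✓; grade IC2 < IC3 ✗ → not eligible.
Supplemental Life Insurance — status full-time ✓; no waiver, service 200 days < 5 years (≈1825 days) ✗ → not eligible.
Education Assistance — status full-time ✓; no waiver, service 200 days ≥ 45 days ✓; 45 hrs/wk ≥ 32 ✓; dept Finance ✗ → not eligible.
Employee Assistance Program — status full-time ✓ (not excluded); no waiver, service 200 days ≥ 6 months (≈180 days) ✓; grade IC2 < IC3 ✗ → not eligible.
Bereavement Leave — status full-time ✓ (not excluded); service 200 days ≥ 30 days ✓; rating 2 ≥ 2 ✓; 45 hrs/wk ≥ 40 ✓ → eligible.
AD&D Coverage — status full-time ✗ (requires part-time or seasonal) → not eligible.
Wellness Stipend — no waiver, service 200 days ≥ 180 days ✓; dept Finance ✗ → not eligible.
Paid Family Leave — status full-time ✓ (not excluded); no waiver, service 200 days < 9 months (≈270 days) ✗ → not eligible.

Bereavement Leave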